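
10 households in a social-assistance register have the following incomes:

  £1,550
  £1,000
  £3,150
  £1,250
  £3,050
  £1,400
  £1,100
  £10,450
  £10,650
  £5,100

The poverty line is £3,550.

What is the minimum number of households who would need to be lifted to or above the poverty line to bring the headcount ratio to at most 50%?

7 of the 10 households are poor, so H = 7/10 = 0.700.
A headcount ratio of at most 50% allows at most ⌊0.50 × 10⌋ = 5 poor households.
So at least 7 − 5 = 2 must be lifted.

2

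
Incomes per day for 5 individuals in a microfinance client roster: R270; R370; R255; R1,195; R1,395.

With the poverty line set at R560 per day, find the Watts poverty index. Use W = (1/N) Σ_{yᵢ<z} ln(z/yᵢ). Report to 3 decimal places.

0.386

Below the line: R255, R270, R370 (q = 3 of N = 5).
Log gaps: ln(560/255) = 0.7867; ln(560/270) = 0.7295; ln(560/370) = 0.4144.
W = 1.930622 / 5 = 0.386.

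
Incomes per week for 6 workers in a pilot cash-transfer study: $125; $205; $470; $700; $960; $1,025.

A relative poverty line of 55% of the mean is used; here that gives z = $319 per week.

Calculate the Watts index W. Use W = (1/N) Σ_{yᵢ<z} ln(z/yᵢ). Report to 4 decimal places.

Below z: $125, $205 (q = 2 of N = 6).
ln(z/y) terms: ln(319/125) = 0.9369; ln(319/205) = 0.4422.
W = 1.379058 / 6 = 0.2298.

0.2298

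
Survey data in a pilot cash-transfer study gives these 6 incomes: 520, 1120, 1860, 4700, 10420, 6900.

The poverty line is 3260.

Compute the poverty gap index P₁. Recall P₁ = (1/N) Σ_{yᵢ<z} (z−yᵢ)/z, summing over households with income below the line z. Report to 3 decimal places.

0.321

Incomes under z: 520, 1120, 1860 (q = 3 of N = 6).
Shortfall ratios: (3260−520)/3260 = 0.8405; (3260−1120)/3260 = 0.6564; (3260−1860)/3260 = 0.4294.
Sum of shortfalls = 1.926380; P₁ averages over all N: 1.926380 / 6 = 0.321.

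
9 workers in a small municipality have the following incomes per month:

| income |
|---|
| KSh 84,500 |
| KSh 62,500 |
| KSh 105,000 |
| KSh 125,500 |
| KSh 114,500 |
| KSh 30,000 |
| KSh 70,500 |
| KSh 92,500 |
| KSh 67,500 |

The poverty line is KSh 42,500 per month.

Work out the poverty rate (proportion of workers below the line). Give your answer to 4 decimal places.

0.1111

1 of the 9 workers have income below KSh 42,500.
H = 1/9 = 0.1111.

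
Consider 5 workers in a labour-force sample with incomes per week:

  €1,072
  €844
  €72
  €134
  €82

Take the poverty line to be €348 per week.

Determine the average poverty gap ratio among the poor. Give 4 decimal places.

0.7241

Below the line: €72, €82, €134 (q = 3 of N = 5).
Relative gaps: 0.7931, 0.7644, 0.6149; sum = 2.172414.
The income-gap ratio divides by q (the poor only): 2.172414 / 3 = 0.7241.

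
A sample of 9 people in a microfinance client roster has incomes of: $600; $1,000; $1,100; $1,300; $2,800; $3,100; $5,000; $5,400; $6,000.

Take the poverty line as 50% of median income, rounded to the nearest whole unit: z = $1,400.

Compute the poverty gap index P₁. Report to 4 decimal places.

0.1270

Below the line: $600, $1,000, $1,100, $1,300 (q = 4 of N = 9).
Shortfall ratios: (1400−600)/1400 = 0.5714; (1400−1000)/1400 = 0.2857; (1400−1100)/1400 = 0.2143; (1400−1300)/1400 = 0.0714.
Sum of shortfalls = 1.142857; P₁ averages over all N: 1.142857 / 9 = 0.1270.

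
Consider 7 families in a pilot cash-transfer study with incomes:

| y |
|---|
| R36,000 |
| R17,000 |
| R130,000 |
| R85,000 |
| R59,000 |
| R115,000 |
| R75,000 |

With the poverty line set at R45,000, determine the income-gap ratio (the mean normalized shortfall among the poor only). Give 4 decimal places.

Below z: R17,000, R36,000 (q = 2 of N = 7).
Relative gaps: 0.6222, 0.2000; sum = 0.822222.
I averages over the q = 2 poor units only: 0.822222 / 2 = 0.4111.

0.4111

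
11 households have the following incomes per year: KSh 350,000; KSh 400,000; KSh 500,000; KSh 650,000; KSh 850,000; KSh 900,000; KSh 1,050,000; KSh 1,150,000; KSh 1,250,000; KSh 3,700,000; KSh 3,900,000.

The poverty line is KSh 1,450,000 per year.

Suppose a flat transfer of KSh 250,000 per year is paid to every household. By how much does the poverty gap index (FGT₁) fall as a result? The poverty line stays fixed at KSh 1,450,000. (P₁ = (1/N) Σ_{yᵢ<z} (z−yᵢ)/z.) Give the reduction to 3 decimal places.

Before: below the line — KSh 350,000, KSh 400,000, KSh 500,000, KSh 650,000, KSh 850,000, KSh 900,000, KSh 1,050,000, KSh 1,150,000, KSh 1,250,000; poverty gap index (FGT₁) = 0.37304.
After the KSh 250,000 transfer: below the line — KSh 600,000, KSh 650,000, KSh 750,000, KSh 900,000, KSh 1,100,000, KSh 1,150,000, KSh 1,300,000, KSh 1,400,000; poverty gap index (FGT₁) = 0.23511.
Reduction = 0.37304 − 0.23511 = 0.138.

0.138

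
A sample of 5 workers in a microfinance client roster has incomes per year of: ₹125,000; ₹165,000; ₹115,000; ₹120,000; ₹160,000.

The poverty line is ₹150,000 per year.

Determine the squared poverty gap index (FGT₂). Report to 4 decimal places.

0.0244

Poor units: ₹115,000, ₹120,000, ₹125,000 (q = 3 of N = 5).
Gap ratios (z−y)/z: (150000−115000)/150000 = 0.2333; (150000−120000)/150000 = 0.2000; (150000−125000)/150000 = 0.1667.
Squared: 0.0544; 0.0400; 0.0278.
Sum = 0.122222; P₂ = 0.122222 / 5 = 0.0244.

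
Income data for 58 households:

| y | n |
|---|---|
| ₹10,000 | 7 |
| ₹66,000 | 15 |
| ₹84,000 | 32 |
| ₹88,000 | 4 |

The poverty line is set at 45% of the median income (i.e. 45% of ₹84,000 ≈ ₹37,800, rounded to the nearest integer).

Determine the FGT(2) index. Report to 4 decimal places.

0.0653

Incomes under z: 7×₹10,000 (q = 7 of N = 58).
Gap ratios (z−y)/z: (37800−10000)/37800 = 0.7354 (×7).
Squared: 0.5409 (×7).
Sum = 3.786204; P₂ = 3.786204 / 58 = 0.0653.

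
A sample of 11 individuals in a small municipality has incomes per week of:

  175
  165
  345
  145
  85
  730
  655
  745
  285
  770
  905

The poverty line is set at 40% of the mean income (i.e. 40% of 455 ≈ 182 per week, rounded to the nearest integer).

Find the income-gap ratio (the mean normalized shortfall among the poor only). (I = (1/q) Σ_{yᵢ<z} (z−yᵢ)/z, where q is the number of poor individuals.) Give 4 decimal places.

Below the line: 85, 145, 165, 175 (q = 4 of N = 11).
Shortfall ratios (z−y)/z: 0.5330, 0.2033, 0.0934, 0.0385; sum = 0.868132.
I averages over the q = 4 poor units only: 0.868132 / 4 = 0.2170.

0.2170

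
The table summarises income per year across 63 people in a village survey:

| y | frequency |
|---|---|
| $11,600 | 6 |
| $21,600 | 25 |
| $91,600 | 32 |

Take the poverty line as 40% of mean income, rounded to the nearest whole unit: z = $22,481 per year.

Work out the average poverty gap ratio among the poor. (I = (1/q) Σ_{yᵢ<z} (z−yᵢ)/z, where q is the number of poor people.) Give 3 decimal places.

0.125

Below z: 6×$11,600, 25×$21,600 (q = 31 of N = 63).
Shortfall ratios (z−y)/z: 0.4840 (×6), 0.0392 (×25); sum = 3.883769.
The income-gap ratio divides by q (the poor only): 3.883769 / 31 = 0.125.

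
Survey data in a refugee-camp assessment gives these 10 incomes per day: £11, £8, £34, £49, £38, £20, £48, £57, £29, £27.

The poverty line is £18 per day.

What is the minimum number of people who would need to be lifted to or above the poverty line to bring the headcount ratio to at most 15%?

1

2 of the 10 people are poor, so H = 2/10 = 0.200.
A headcount ratio of at most 15% allows at most ⌊0.15 × 10⌋ = 1 poor people.
So at least 2 − 1 = 1 must be lifted.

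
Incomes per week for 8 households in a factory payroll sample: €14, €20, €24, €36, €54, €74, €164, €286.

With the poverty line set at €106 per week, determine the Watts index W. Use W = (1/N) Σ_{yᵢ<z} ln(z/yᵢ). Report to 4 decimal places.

0.9114

Below the line: €14, €20, €24, €36, €54, €74 (q = 6 of N = 8).
Log gaps: ln(106/14) = 2.0244; ln(106/20) = 1.6677; ln(106/24) = 1.4854; ln(106/36) = 1.0799; ln(106/54) = 0.6745; ln(106/74) = 0.3594.
W = 7.291223 / 8 = 0.9114.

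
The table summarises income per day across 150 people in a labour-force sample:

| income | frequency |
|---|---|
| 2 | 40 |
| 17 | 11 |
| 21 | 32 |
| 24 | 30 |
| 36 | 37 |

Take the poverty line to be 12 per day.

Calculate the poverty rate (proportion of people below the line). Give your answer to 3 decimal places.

0.267

40 of the 150 people have income below 12.
H = 40/150 = 0.267.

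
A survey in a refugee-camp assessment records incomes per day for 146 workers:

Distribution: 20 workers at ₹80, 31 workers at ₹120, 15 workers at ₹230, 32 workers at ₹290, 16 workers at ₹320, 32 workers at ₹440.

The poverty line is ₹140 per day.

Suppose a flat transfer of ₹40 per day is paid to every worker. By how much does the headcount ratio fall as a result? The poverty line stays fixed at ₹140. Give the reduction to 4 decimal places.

0.2123

Before: below the line — 20×₹80, 31×₹120; headcount ratio = 0.349315.
After the ₹40 transfer: below the line — 20×₹120; headcount ratio = 0.136986.
Reduction = 0.349315 − 0.136986 = 0.2123.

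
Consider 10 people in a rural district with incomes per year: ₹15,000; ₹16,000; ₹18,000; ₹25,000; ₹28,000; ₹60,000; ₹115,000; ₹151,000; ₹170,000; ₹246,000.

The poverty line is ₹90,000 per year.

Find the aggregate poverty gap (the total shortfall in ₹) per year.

₹378,000

Below the line: ₹15,000, ₹16,000, ₹18,000, ₹25,000, ₹28,000, ₹60,000 (q = 6 of N = 10).
Individual gaps: 90000−15000 = 75000; 90000−16000 = 74000; 90000−18000 = 72000; 90000−25000 = 65000; 90000−28000 = 62000; 90000−60000 = 30000.
Aggregate gap = ₹378,000.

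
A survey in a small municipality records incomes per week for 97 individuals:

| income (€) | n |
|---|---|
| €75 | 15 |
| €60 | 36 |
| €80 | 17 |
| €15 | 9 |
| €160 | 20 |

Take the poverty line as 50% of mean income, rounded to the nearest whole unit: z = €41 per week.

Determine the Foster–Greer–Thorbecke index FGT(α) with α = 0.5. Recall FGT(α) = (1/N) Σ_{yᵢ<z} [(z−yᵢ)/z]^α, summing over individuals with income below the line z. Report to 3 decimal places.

Poor units: 9×€15 (q = 9 of N = 97).
Relative gaps: (41−15)/41 = 0.6341 (×9).
Raised to α = 0.5: 0.79633 (×9).
Sum = 7.166998; FGT(0.5) = 7.166998 / 97 = 0.074.

0.074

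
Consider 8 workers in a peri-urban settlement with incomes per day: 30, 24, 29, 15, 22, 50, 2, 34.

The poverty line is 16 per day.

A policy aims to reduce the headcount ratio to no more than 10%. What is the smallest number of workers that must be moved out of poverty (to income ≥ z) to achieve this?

2

Currently q = 2 of N = 8 are below the line (H = 0.250).
A headcount ratio of at most 10% allows at most ⌊0.10 × 8⌋ = 0 poor workers.
So at least 2 − 0 = 2 must be lifted.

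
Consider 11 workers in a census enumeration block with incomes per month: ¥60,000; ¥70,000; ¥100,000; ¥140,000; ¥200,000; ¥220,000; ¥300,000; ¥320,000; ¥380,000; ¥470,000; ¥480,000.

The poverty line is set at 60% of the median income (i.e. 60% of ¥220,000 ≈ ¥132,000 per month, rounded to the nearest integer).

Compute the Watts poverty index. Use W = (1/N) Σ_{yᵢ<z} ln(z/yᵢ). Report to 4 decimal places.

0.1546

Below the line: ¥60,000, ¥70,000, ¥100,000 (q = 3 of N = 11).
Log shortfalls: ln(132000/60000) = 0.7885; ln(132000/70000) = 0.6343; ln(132000/100000) = 0.2776.
W = 1.700396 / 11 = 0.1546.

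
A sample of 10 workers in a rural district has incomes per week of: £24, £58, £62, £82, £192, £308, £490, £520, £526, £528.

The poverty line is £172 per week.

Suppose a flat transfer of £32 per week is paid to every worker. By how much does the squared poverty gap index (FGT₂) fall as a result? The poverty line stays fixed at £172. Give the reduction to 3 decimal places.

0.086

Before: below the line — £24, £58, £62, £82; squared poverty gap index (FGT₂) = 0.18625.
After the £32 transfer: below the line — £56, £90, £94, £114; squared poverty gap index (FGT₂) = 0.10015.
Reduction = 0.18625 − 0.10015 = 0.086.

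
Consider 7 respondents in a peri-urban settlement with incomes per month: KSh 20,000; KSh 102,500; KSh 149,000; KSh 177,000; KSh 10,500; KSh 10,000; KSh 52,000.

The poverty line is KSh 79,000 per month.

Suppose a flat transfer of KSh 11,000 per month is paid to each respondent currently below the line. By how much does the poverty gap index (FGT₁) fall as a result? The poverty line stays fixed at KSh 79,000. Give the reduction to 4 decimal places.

0.0796

Before: below the line — KSh 10,000, KSh 10,500, KSh 20,000, KSh 52,000; poverty gap index (FGT₁) = 0.404159.
After the KSh 11,000 transfer: below the line — KSh 21,000, KSh 21,500, KSh 31,000, KSh 63,000; poverty gap index (FGT₁) = 0.324593.
Reduction = 0.404159 − 0.324593 = 0.0796.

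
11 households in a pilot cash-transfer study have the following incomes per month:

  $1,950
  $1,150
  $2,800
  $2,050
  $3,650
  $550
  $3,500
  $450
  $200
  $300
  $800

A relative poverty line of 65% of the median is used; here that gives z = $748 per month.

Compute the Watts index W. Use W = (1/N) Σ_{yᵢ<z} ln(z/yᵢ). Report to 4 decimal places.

Below the line: $200, $300, $450, $550 (q = 4 of N = 11).
ln(z/y) terms: ln(748/200) = 1.3191; ln(748/300) = 0.9136; ln(748/450) = 0.5082; ln(748/550) = 0.3075.
W = 3.048346 / 11 = 0.2771.

0.2771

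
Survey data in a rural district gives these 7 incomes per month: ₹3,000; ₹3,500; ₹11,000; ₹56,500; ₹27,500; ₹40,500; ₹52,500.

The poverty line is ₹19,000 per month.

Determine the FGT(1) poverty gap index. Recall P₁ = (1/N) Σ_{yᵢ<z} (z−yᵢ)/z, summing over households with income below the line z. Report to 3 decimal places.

0.297

Below the line: ₹3,000, ₹3,500, ₹11,000 (q = 3 of N = 7).
Normalized shortfalls: (19000−3000)/19000 = 0.8421; (19000−3500)/19000 = 0.8158; (19000−11000)/19000 = 0.4211.
Σ = 2.078947. Dividing by the full population N = 7 gives P₁ = 0.297.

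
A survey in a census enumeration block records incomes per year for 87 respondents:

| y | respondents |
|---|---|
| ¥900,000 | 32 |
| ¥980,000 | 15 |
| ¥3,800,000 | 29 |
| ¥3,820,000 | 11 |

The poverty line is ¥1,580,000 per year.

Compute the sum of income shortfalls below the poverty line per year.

¥30,760,000

Poor units: 32×¥900,000, 15×¥980,000 (q = 47 of N = 87).
Individual gaps: 32×(1580000−900000) = 21760000; 15×(1580000−980000) = 9000000.
Aggregate gap = ¥30,760,000.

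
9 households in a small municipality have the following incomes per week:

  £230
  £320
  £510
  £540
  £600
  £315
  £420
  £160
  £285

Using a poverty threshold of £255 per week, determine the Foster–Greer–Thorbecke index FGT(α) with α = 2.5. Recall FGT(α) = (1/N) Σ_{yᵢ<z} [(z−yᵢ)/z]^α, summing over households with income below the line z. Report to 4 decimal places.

0.0097

Poor units: £160, £230 (q = 2 of N = 9).
Normalized shortfalls: (255−160)/255 = 0.3725; (255−230)/255 = 0.0980.
Raised to α = 2.5: 0.08471; 0.00301.
Sum = 0.087724; FGT(2.5) = 0.087724 / 9 = 0.0097.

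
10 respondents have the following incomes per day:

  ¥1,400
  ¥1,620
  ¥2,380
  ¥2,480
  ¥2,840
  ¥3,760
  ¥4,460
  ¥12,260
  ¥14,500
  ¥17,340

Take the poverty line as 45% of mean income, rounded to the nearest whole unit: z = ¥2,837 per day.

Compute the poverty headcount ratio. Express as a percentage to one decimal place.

4 of the 10 respondents have income below ¥2,837.
H = 4/10 = 40.0%.

40.0%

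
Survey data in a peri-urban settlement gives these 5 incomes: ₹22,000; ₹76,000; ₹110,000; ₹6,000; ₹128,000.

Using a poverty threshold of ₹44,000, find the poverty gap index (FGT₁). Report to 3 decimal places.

Poor units: ₹6,000, ₹22,000 (q = 2 of N = 5).
Relative gaps: (44000−6000)/44000 = 0.8636; (44000−22000)/44000 = 0.5000.
Σ = 1.363636. Dividing by the full population N = 5 gives P₁ = 0.273.

0.273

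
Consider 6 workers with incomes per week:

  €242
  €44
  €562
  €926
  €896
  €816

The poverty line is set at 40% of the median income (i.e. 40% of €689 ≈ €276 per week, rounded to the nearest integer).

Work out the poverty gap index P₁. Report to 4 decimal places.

Below the line: €44, €242 (q = 2 of N = 6).
Relative gaps: (276−44)/276 = 0.8406; (276−242)/276 = 0.1232.
Σ = 0.963768. Dividing by the full population N = 6 gives P₁ = 0.1606.

0.1606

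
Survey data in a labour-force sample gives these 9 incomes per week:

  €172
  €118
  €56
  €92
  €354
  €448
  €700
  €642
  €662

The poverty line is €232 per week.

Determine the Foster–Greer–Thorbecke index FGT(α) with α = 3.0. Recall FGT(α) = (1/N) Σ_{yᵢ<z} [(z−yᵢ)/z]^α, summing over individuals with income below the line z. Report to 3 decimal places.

Incomes under z: €56, €92, €118, €172 (q = 4 of N = 9).
Shortfall ratios: (232−56)/232 = 0.7586; (232−92)/232 = 0.6034; (232−118)/232 = 0.4914; (232−172)/232 = 0.2586.
Raised to α = 3.0: 0.43659; 0.21975; 0.11865; 0.01730.
Sum = 0.792279; FGT(3.0) = 0.792279 / 9 = 0.088.

0.088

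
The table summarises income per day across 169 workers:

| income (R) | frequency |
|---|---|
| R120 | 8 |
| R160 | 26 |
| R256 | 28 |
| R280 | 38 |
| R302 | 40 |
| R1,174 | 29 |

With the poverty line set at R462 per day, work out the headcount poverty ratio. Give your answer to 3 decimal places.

140 of the 169 workers have income below R462.
H = 140/169 = 0.828.

0.828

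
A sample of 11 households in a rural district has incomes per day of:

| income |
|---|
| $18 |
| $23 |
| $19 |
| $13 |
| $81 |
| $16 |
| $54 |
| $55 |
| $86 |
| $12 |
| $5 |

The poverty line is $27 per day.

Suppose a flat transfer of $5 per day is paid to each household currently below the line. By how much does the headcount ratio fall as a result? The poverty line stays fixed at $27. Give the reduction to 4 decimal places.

Before: below the line — $5, $12, $13, $16, $18, $19, $23; headcount ratio = 0.636364.
After the $5 transfer: below the line — $10, $17, $18, $21, $23, $24; headcount ratio = 0.545455.
Reduction = 0.636364 − 0.545455 = 0.0909.

0.0909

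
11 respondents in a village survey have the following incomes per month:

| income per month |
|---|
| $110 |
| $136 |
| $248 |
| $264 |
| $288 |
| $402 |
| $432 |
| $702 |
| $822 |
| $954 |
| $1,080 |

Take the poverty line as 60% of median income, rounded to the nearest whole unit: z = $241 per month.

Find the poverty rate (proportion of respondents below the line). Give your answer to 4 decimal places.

0.1818

2 of the 11 respondents have income below $241.
H = 2/11 = 0.1818.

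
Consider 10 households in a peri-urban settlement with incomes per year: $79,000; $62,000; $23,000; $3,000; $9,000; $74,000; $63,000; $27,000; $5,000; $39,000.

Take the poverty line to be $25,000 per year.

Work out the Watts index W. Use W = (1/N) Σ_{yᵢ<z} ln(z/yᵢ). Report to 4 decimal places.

0.4835

Poor units: $3,000, $5,000, $9,000, $23,000 (q = 4 of N = 10).
Log shortfalls: ln(25000/3000) = 2.1203; ln(25000/5000) = 1.6094; ln(25000/9000) = 1.0217; ln(25000/23000) = 0.0834.
W = 4.834734 / 10 = 0.4835.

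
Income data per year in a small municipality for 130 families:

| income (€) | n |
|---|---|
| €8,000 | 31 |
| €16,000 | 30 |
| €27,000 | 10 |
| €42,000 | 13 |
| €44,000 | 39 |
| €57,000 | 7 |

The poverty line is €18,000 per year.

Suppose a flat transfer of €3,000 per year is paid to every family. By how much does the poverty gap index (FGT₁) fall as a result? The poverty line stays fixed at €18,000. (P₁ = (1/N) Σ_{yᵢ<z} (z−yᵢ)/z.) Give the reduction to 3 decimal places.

Before: below the line — 31×€8,000, 30×€16,000; poverty gap index (FGT₁) = 0.15812.
After the €3,000 transfer: below the line — 31×€11,000; poverty gap index (FGT₁) = 0.09274.
Reduction = 0.15812 − 0.09274 = 0.065.

0.065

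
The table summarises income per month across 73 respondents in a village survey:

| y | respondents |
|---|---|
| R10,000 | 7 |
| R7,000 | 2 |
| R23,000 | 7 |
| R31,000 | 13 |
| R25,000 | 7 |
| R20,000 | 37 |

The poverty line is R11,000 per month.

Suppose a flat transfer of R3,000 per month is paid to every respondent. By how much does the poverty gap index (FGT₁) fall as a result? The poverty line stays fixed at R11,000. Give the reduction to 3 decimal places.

0.016

Before: below the line — 2×R7,000, 7×R10,000; poverty gap index (FGT₁) = 0.01868.
After the R3,000 transfer: below the line — 2×R10,000; poverty gap index (FGT₁) = 0.00249.
Reduction = 0.01868 − 0.00249 = 0.016.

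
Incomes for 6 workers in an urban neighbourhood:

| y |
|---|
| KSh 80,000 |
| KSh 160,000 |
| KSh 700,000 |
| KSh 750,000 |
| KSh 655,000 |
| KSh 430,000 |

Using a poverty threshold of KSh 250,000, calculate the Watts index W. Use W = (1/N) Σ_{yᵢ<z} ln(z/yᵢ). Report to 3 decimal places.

Below the line: KSh 80,000, KSh 160,000 (q = 2 of N = 6).
ln(z/y) terms: ln(250000/80000) = 1.1394; ln(250000/160000) = 0.4463.
W = 1.585721 / 6 = 0.264.

0.264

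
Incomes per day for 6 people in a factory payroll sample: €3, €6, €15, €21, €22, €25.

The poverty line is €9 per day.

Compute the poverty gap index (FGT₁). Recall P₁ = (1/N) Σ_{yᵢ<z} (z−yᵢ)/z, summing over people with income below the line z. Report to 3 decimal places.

Incomes under z: €3, €6 (q = 2 of N = 6).
Shortfall ratios: (9−3)/9 = 0.6667; (9−6)/9 = 0.3333.
Σ = 1.000000. Dividing by the full population N = 6 gives P₁ = 0.167.

0.167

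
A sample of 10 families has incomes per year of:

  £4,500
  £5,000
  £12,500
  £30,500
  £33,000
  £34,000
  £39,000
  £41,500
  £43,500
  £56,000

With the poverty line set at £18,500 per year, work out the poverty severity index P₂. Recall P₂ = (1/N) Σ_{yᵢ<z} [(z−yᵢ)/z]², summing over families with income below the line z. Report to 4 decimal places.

Poor units: £4,500, £5,000, £12,500 (q = 3 of N = 10).
Shortfall ratios: (18500−4500)/18500 = 0.7568; (18500−5000)/18500 = 0.7297; (18500−12500)/18500 = 0.3243.
Squared: 0.5727; 0.5325; 0.1052.
Sum = 1.210373; P₂ = 1.210373 / 10 = 0.1210.

0.1210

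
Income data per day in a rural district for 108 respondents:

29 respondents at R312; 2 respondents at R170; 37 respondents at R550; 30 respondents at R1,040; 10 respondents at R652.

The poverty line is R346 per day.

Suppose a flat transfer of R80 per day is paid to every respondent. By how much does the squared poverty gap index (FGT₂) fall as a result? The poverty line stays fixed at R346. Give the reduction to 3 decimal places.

0.006

Before: below the line — 2×R170, 29×R312; squared poverty gap index (FGT₂) = 0.00738.
After the R80 transfer: below the line — 2×R250; squared poverty gap index (FGT₂) = 0.00143.
Reduction = 0.00738 − 0.00143 = 0.006.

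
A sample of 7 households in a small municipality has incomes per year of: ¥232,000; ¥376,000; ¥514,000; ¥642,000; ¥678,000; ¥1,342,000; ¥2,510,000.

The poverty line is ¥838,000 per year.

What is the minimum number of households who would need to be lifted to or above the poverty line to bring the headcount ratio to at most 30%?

5 of the 7 households are poor, so H = 5/7 = 0.714.
A headcount ratio of at most 30% allows at most ⌊0.30 × 7⌋ = 2 poor households.
So at least 5 − 2 = 3 must be lifted.

3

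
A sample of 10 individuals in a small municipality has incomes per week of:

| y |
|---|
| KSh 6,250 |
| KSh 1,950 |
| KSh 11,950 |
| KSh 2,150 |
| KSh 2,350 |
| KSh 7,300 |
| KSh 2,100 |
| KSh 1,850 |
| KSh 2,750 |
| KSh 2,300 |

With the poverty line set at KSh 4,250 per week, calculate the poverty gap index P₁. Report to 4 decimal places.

0.3365

Incomes under z: KSh 1,850, KSh 1,950, KSh 2,100, KSh 2,150, KSh 2,300, KSh 2,350, KSh 2,750 (q = 7 of N = 10).
Gap ratios (z−y)/z: (4250−1850)/4250 = 0.5647; (4250−1950)/4250 = 0.5412; (4250−2100)/4250 = 0.5059; (4250−2150)/4250 = 0.4941; (4250−2300)/4250 = 0.4588; (4250−2350)/4250 = 0.4471; (4250−2750)/4250 = 0.3529.
Sum of shortfalls = 3.364706; P₁ averages over all N: 3.364706 / 10 = 0.3365.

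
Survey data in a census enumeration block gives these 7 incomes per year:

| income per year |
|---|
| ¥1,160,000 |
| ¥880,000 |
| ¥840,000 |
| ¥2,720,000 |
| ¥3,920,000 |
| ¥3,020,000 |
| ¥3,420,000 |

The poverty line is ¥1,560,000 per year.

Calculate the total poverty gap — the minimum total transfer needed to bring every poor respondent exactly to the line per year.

Below the line: ¥840,000, ¥880,000, ¥1,160,000 (q = 3 of N = 7).
Individual gaps: 1560000−840000 = 720000; 1560000−880000 = 680000; 1560000−1160000 = 400000.
Aggregate gap = ¥1,800,000.

¥1,800,000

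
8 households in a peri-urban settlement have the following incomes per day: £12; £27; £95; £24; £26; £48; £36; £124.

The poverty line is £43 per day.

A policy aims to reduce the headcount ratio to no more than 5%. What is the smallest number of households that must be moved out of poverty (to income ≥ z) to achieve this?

Currently q = 5 of N = 8 are below the line (H = 0.625).
A headcount ratio of at most 5% allows at most ⌊0.05 × 8⌋ = 0 poor households.
So at least 5 − 0 = 5 must be lifted.

5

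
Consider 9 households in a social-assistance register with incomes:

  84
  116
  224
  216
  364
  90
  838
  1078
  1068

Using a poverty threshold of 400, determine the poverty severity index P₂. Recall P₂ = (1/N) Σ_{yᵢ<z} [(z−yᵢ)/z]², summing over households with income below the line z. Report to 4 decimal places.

Incomes under z: 84, 90, 116, 216, 224, 364 (q = 6 of N = 9).
Shortfall ratios: (400−84)/400 = 0.7900; (400−90)/400 = 0.7750; (400−116)/400 = 0.7100; (400−216)/400 = 0.4600; (400−224)/400 = 0.4400; (400−364)/400 = 0.0900.
Squared: 0.6241; 0.6006; 0.5041; 0.2116; 0.1936; 0.0081.
Sum = 2.142125; P₂ = 2.142125 / 9 = 0.2380.

0.2380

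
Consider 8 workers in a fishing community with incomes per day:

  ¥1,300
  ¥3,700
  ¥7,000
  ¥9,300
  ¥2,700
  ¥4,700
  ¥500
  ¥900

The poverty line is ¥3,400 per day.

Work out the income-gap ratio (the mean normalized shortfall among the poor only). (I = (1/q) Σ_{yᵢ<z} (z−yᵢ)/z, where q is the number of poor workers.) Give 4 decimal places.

Below the line: ¥500, ¥900, ¥1,300, ¥2,700 (q = 4 of N = 8).
Shortfall ratios (z−y)/z: 0.8529, 0.7353, 0.6176, 0.2059; sum = 2.411765.
I averages over the q = 4 poor units only: 2.411765 / 4 = 0.6029.

0.6029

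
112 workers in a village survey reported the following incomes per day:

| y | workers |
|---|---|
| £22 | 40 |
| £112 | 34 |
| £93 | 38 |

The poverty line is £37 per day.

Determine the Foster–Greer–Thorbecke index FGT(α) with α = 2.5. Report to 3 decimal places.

Below the line: 40×£22 (q = 40 of N = 112).
Gap ratios (z−y)/z: (37−22)/37 = 0.4054 (×40).
Raised to α = 2.5: 0.10465 (×40).
Sum = 4.185852; FGT(2.5) = 4.185852 / 112 = 0.037.

0.037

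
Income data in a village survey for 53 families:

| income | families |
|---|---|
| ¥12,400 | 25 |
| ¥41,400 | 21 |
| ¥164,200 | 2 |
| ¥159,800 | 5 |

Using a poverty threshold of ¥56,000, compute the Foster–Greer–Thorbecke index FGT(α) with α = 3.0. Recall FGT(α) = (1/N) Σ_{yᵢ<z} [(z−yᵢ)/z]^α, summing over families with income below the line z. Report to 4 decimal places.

Poor units: 25×¥12,400, 21×¥41,400 (q = 46 of N = 53).
Shortfall ratios: (56000−12400)/56000 = 0.7786 (×25); (56000−41400)/56000 = 0.2607 (×21).
Raised to α = 3.0: 0.47195 (×25); 0.01772 (×21).
Sum = 12.170880; FGT(3.0) = 12.170880 / 53 = 0.2296.

0.2296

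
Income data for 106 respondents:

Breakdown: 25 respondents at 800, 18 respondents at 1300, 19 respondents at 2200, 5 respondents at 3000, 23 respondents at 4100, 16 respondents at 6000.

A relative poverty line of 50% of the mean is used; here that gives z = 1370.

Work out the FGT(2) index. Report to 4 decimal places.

0.0413

Incomes under z: 25×800, 18×1300 (q = 43 of N = 106).
Relative gaps: (1370−800)/1370 = 0.4161 (×25); (1370−1300)/1370 = 0.0511 (×18).
Squared: 0.1731 (×25); 0.0026 (×18).
Sum = 4.374607; P₂ = 4.374607 / 106 = 0.0413.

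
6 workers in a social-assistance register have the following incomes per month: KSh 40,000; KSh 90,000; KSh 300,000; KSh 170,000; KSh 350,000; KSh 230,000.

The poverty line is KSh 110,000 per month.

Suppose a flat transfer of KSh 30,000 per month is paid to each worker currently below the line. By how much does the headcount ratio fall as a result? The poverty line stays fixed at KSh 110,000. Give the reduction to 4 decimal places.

0.1667

Before: below the line — KSh 40,000, KSh 90,000; headcount ratio = 0.333333.
After the KSh 30,000 transfer: below the line — KSh 70,000; headcount ratio = 0.166667.
Reduction = 0.333333 − 0.166667 = 0.1667.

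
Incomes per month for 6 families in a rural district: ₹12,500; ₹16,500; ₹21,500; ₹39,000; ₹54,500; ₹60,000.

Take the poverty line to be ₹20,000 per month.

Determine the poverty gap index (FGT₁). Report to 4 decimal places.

0.0917

Below the line: ₹12,500, ₹16,500 (q = 2 of N = 6).
Relative gaps: (20000−12500)/20000 = 0.3750; (20000−16500)/20000 = 0.1750.
Σ = 0.550000. Dividing by the full population N = 6 gives P₁ = 0.0917.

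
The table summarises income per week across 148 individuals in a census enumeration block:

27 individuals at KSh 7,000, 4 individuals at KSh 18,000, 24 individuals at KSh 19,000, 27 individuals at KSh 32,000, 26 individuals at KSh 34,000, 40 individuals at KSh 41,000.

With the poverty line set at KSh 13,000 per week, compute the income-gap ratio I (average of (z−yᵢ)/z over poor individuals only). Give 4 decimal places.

Poor units: 27×KSh 7,000 (q = 27 of N = 148).
Relative gaps: 0.4615 (×27); sum = 12.461538.
The income-gap ratio divides by q (the poor only): 12.461538 / 27 = 0.4615.

0.4615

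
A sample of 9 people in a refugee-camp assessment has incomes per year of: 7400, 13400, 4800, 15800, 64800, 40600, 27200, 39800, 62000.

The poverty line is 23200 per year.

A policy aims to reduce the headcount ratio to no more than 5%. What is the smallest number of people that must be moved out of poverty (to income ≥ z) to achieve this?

4 of the 9 people are poor, so H = 4/9 = 0.444.
A headcount ratio of at most 5% allows at most ⌊0.05 × 9⌋ = 0 poor people.
So at least 4 − 0 = 4 must be lifted.

4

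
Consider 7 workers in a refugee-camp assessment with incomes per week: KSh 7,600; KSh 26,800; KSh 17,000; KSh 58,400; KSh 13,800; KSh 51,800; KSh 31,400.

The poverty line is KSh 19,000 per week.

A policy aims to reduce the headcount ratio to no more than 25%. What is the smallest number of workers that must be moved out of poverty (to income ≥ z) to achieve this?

Currently q = 3 of N = 7 are below the line (H = 0.429).
A headcount ratio of at most 25% allows at most ⌊0.25 × 7⌋ = 1 poor workers.
So at least 3 − 1 = 2 must be lifted.

2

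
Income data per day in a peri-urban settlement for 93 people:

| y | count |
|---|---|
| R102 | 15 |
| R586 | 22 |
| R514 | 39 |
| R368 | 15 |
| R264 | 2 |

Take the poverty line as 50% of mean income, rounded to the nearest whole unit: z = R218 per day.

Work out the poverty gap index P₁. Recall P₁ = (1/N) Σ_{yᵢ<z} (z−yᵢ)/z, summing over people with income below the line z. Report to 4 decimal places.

Below z: 15×R102 (q = 15 of N = 93).
Shortfall ratios: (218−102)/218 = 0.5321 (×15).
Sum of shortfalls = 7.981651; P₁ averages over all N: 7.981651 / 93 = 0.0858.

0.0858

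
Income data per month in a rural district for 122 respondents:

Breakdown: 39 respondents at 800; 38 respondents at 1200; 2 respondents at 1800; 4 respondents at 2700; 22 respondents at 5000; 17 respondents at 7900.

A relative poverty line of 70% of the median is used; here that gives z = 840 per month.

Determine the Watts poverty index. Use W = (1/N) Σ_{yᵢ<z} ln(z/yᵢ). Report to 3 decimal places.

Poor units: 39×800 (q = 39 of N = 122).
ln(z/y) terms: ln(840/800) = 0.0488 (×39).
W = 1.902816 / 122 = 0.016.

0.016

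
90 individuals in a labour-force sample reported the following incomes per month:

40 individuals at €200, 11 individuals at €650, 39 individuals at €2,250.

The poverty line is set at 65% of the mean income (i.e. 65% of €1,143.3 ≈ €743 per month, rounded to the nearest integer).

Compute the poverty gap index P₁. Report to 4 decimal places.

Below z: 40×€200, 11×€650 (q = 51 of N = 90).
Gap ratios (z−y)/z: (743−200)/743 = 0.7308 (×40); (743−650)/743 = 0.1252 (×11).
Σ = 30.609690. Dividing by the full population N = 90 gives P₁ = 0.3401.

0.3401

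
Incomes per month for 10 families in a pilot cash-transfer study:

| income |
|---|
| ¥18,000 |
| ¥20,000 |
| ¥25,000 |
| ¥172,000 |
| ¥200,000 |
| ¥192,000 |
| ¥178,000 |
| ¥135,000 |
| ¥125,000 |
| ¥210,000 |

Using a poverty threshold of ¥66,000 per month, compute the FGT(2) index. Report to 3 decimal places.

Below z: ¥18,000, ¥20,000, ¥25,000 (q = 3 of N = 10).
Normalized shortfalls: (66000−18000)/66000 = 0.7273; (66000−20000)/66000 = 0.6970; (66000−25000)/66000 = 0.6212.
Squared: 0.5289; 0.4858; 0.3859.
Sum = 1.400597; P₂ = 1.400597 / 10 = 0.140.

0.140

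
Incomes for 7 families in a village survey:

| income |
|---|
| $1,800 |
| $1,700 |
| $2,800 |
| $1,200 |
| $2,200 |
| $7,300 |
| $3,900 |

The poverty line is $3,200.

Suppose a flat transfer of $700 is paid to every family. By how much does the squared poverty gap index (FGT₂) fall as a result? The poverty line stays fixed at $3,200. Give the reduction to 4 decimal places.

0.0901

Before: below the line — $1,200, $1,700, $1,800, $2,200, $2,800; squared poverty gap index (FGT₂) = 0.130720.
After the $700 transfer: below the line — $1,900, $2,400, $2,500, $2,900; squared poverty gap index (FGT₂) = 0.040597.
Reduction = 0.130720 − 0.040597 = 0.0901.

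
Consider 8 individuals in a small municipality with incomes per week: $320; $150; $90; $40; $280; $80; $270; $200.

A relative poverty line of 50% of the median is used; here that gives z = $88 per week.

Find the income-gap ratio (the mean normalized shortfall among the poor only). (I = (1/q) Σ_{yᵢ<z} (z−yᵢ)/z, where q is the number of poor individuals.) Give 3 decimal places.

0.318

Below the line: $40, $80 (q = 2 of N = 8).
Shortfall ratios (z−y)/z: 0.5455, 0.0909; sum = 0.636364.
I averages over the q = 2 poor units only: 0.636364 / 2 = 0.318.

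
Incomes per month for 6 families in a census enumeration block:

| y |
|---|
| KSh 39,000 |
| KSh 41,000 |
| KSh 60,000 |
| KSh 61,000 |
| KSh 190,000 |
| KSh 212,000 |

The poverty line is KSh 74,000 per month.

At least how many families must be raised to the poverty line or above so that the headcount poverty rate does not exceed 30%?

4 of the 6 families are poor, so H = 4/6 = 0.667.
A headcount ratio of at most 30% allows at most ⌊0.30 × 6⌋ = 1 poor families.
So at least 4 − 1 = 3 must be lifted.

3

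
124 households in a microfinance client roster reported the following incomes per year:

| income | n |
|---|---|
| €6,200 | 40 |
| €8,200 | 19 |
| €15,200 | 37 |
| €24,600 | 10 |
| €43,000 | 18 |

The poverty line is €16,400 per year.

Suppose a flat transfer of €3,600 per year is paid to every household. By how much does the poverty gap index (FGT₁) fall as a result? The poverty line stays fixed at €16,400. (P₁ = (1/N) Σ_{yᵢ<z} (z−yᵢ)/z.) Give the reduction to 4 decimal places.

Before: below the line — 40×€6,200, 19×€8,200, 37×€15,200; poverty gap index (FGT₁) = 0.299076.
After the €3,600 transfer: below the line — 40×€9,800, 19×€11,800; poverty gap index (FGT₁) = 0.172797.
Reduction = 0.299076 − 0.172797 = 0.1263.

0.1263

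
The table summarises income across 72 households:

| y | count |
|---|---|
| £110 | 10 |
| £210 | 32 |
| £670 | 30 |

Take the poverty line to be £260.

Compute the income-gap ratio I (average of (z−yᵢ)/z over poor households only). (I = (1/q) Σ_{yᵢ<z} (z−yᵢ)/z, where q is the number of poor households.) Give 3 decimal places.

Below the line: 10×£110, 32×£210 (q = 42 of N = 72).
Shortfall ratios (z−y)/z: 0.5769 (×10), 0.1923 (×32); sum = 11.923077.
I averages over the q = 42 poor units only: 11.923077 / 42 = 0.284.

0.284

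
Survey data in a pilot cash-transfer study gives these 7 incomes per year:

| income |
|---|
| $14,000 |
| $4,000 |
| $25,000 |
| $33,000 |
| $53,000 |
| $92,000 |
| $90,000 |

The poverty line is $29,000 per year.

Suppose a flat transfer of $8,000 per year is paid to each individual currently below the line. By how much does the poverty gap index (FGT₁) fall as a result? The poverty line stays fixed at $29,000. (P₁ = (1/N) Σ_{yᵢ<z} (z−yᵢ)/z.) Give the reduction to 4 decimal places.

Before: below the line — $4,000, $14,000, $25,000; poverty gap index (FGT₁) = 0.216749.
After the $8,000 transfer: below the line — $12,000, $22,000; poverty gap index (FGT₁) = 0.118227.
Reduction = 0.216749 − 0.118227 = 0.0985.

0.0985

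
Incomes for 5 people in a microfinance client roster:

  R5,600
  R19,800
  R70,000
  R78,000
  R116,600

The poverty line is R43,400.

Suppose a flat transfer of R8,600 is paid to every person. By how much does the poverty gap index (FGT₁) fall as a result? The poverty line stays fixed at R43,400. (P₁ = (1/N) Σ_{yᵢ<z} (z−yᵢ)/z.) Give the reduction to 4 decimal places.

Before: below the line — R5,600, R19,800; poverty gap index (FGT₁) = 0.282949.
After the R8,600 transfer: below the line — R14,200, R28,400; poverty gap index (FGT₁) = 0.203687.
Reduction = 0.282949 − 0.203687 = 0.0793.

0.0793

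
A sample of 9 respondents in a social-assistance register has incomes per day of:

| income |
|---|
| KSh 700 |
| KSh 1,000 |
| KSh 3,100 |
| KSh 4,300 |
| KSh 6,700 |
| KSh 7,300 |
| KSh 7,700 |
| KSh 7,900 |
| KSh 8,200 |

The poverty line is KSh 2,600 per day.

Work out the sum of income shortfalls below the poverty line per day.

KSh 3,500

Incomes under z: KSh 700, KSh 1,000 (q = 2 of N = 9).
Individual gaps: 2600−700 = 1900; 2600−1000 = 1600.
Aggregate gap = KSh 3,500.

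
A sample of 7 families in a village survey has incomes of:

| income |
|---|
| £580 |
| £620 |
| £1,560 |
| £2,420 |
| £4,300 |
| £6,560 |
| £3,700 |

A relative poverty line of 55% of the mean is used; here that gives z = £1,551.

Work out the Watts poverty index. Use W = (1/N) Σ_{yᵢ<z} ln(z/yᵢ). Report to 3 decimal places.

Incomes under z: £580, £620 (q = 2 of N = 7).
Log gaps: ln(1551/580) = 0.9836; ln(1551/620) = 0.9169.
W = 1.900563 / 7 = 0.272.

0.272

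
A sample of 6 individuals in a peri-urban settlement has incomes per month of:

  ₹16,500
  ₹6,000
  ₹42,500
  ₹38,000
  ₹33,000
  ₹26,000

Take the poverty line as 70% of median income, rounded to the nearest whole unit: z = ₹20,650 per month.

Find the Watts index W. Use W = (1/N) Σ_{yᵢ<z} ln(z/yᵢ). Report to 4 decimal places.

Below the line: ₹6,000, ₹16,500 (q = 2 of N = 6).
Log shortfalls: ln(20650/6000) = 1.2360; ln(20650/16500) = 0.2244.
W = 1.460311 / 6 = 0.2434.

0.2434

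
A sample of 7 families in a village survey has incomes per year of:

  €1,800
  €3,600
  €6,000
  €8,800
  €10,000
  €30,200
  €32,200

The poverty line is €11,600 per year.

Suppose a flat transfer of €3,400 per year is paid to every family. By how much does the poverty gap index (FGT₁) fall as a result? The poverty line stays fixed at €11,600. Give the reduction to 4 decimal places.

Before: below the line — €1,800, €3,600, €6,000, €8,800, €10,000; poverty gap index (FGT₁) = 0.342365.
After the €3,400 transfer: below the line — €5,200, €7,000, €9,400; poverty gap index (FGT₁) = 0.162562.
Reduction = 0.342365 − 0.162562 = 0.1798.

0.1798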